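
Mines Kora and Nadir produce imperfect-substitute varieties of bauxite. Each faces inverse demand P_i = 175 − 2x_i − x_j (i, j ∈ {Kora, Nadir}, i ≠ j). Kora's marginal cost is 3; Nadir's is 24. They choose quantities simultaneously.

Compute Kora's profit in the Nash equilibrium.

2563.28

Mine Kora's profit: π = x_{Kora}(175 − 2x_{Kora} − x_{Nadir}) − 3x_{Kora}.
∂π/∂x_{Kora} = 172 − 4x_{Kora} − x_{Nadir} = 0 ⇒ x_{Kora} = 43 − 0.25x_{Nadir}.
Similarly x_{Nadir} = 37.75 − 0.25x_{Kora}.
Plugging x_{Nadir} into Kora's best response: x_{Kora} = 43 − 0.25(37.75 − 0.25x_{Kora}) ⇒ 0.9375x_{Kora} = 33.5625, so x_{Kora} = 35.8.
Then x_{Nadir} = 37.75 − 0.25·35.8 = 28.8.
P_{Kora} = 175 − 2·35.8 − 28.8 = 74.6.
Profit = (74.6 − 3)·35.8 = 2563.28.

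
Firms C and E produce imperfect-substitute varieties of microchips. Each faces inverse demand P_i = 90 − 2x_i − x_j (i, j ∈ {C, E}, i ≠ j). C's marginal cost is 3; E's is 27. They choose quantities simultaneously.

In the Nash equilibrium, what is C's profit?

Firm C's profit: π = x_C(90 − 2x_C − x_E) − 3x_C.
∂π/∂x_C = 87 − 4x_C − x_E = 0 ⇒ x_C = 21.75 − 0.25x_E.
Similarly x_E = 15.75 − 0.25x_C.
Plugging x_E into C's best response: x_C = 21.75 − 0.25(15.75 − 0.25x_C) ⇒ 0.9375x_C = 17.8125, so x_C = 19.
Then x_E = 15.75 − 0.25·19 = 11.
P_C = 90 − 2·19 − 11 = 41.
Profit = (41 − 3)·19 = 722.

722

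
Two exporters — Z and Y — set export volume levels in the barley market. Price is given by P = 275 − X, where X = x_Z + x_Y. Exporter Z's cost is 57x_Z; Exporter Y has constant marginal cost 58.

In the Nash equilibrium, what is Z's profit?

5329

Exporter Z's profit: π = x_Z(275 − (x_Z + x_Y)) − 57x_Z.
∂π/∂x_Z = 218 − 2x_Z − x_Y = 0, so x_Z = 109 − 0.5x_Y.
By the same steps for Y: x_Y = 108.5 − 0.5x_Z.
Plugging x_Y into Z's best response: x_Z = 109 − 0.5(108.5 − 0.5x_Z) ⇒ 0.75x_Z = 54.75, so x_Z = 73.
Then x_Y = 108.5 − 0.5·73 = 72.
Price P = 275 − 145 = 130.
Z's profit: (130 − 57)·73 = 5329.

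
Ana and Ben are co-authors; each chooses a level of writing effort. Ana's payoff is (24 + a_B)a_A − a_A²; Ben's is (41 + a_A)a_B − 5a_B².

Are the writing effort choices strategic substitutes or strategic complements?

Expanding Ana's payoff: 24a_A + a_Ba_A − a_A².
∂π/∂a_A = 24 + a_B − 2a_A = 0, so a_A = 12 + 0.5a_B.
The best-response slope da_A/da_B = 0.5 > 0: the reaction function is upward-sloping, so the choices are strategic complements.

strategic complements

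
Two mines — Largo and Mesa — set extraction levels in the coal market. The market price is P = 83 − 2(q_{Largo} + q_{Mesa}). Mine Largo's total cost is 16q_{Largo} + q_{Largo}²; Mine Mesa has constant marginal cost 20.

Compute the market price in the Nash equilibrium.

Mine Largo's profit: π = q_{Largo}(83 − 2(q_{Largo} + q_{Mesa})) − 16q_{Largo} − q_{Largo}².
∂π/∂q_{Largo} = 67 − 6q_{Largo} − 2q_{Mesa} = 0, so q_{Largo} = 67/6 − (1/3)q_{Mesa}.
For Mesa: ∂π/∂q_{Mesa} = 63 − 4q_{Mesa} − 2q_{Largo} = 0 ⇒ q_{Mesa} = 15.75 − 0.5q_{Largo}.
Plugging q_{Mesa} into Largo's best response: q_{Largo} = 67/6 − (1/3)(15.75 − 0.5q_{Largo}) ⇒ (5/6)q_{Largo} = 71/12, so q_{Largo} = 7.1.
Then q_{Mesa} = 15.75 − 0.5·7.1 = 12.2.
Equilibrium price: P = 83 − 2·19.3 = 44.4.

44.4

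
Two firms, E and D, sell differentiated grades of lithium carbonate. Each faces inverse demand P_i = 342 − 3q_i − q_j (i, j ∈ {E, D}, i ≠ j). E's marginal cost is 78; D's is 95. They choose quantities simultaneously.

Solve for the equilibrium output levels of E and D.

38.2, 34.8

Firm E's profit: π = q_E(342 − 3q_E − q_D) − 78q_E.
∂π/∂q_E = 264 − 6q_E − q_D = 0 ⇒ q_E = 44 − (1/6)q_D.
Similarly q_D = 247/6 − (1/6)q_E.
Plugging q_D into E's best response: q_E = 44 − (1/6)(247/6 − (1/6)q_E) ⇒ (35/36)q_E = 1337/36, so q_E = 38.2.
Then q_D = 247/6 − (1/6)·38.2 = 34.8.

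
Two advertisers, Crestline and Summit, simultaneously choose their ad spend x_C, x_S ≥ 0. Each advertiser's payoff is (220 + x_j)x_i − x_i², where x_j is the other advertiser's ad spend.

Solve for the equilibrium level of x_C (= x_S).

Crestline's payoff is (220 + x_S)x_C − x_C².
∂π/∂x_C = 220 + x_S − 2x_C = 0, so x_C = 110 + 0.5x_S.
Setting x_C = x_S in the reaction function: x_C = 110 + 0.5x_C, so x_C = 110 / 0.5 = 220.

220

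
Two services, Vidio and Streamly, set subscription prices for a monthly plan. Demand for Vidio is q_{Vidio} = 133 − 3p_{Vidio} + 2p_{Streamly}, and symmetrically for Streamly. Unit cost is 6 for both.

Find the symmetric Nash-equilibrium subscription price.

Vidio's profit: π = (p_{Vidio} − 6)(133 − 3p_{Vidio} + 2p_{Streamly}).
∂π/∂p_{Vidio} = 151 − 6p_{Vidio} + 2p_{Streamly} = 0 ⇒ p_{Vidio} = 151/6 + (1/3)p_{Streamly}.
By symmetry p_{Streamly} = p_{Vidio}; substituting into the reaction function, (2/3)p_{Vidio} = 151/6 and p_{Vidio} = 37.75.

37.75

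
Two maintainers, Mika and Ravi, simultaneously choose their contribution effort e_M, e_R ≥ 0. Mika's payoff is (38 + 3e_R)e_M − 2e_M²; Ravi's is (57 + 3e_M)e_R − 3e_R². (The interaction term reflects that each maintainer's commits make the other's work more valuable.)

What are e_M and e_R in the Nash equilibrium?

Expanding Mika's payoff: 38e_M + 3e_Re_M − 2e_M².
∂π/∂e_M = 38 + 3e_R − 4e_M = 0, so e_M = 9.5 + 0.75e_R.
Likewise for Ravi: e_R = 9.5 + 0.5e_M.
Solving the two reaction functions simultaneously: (1 − (0.75)(0.5))e_M = 9.5 + 0.75·9.5, so 0.625e_M = 16.625 and e_M = 26.6.
Then e_R = 9.5 + 0.5·26.6 = 22.8.

26.6, 22.8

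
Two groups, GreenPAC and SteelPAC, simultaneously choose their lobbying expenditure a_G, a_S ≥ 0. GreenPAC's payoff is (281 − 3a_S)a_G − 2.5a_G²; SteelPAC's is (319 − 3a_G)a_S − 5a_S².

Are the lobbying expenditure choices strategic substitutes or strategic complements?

Expanding GreenPAC's payoff: 281a_G − 3a_Sa_G − 2.5a_G².
∂π/∂a_G = 281 − 3a_S − 5a_G = 0, so a_G = 56.2 − 0.6a_S.
The best-response slope da_G/da_S = −0.6 < 0: the reaction function is downward-sloping, so the choices are strategic substitutes.

strategic substitutes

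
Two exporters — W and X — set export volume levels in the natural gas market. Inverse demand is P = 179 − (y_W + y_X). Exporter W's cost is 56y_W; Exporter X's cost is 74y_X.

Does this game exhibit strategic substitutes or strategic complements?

Exporter W's profit: π = y_W(179 − (y_W + y_X)) − 56y_W.
∂π/∂y_W = 123 − 2y_W − y_X = 0, so y_W = 61.5 − 0.5y_X.
The best-response slope dy_W/dy_X = −0.5 < 0: the reaction function is downward-sloping, so the choices are strategic substitutes.

strategic substitutes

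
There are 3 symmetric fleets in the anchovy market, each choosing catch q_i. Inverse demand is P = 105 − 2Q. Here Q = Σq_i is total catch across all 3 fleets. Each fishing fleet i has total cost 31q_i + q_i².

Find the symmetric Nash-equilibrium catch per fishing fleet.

A representative fishing fleet's profit is π_i = q_i(105 − 2Q) − 31q_i − q_i², with Q = q_i + Σ_{j≠i} q_j.
First-order condition: 74 − 6q_i − 2Σ_{j≠i} q_j = 0.
Imposing symmetry (q_j = q for all j) turns Σ_{j≠i} q_j into 2q, so 74 = 10q and q = 7.4.

7.4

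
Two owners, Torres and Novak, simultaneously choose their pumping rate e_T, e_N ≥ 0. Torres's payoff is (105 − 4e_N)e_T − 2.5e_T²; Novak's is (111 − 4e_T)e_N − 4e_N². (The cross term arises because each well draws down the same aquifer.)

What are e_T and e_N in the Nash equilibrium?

16.5, 5.625

Expanding Torres's payoff: 105e_T − 4e_Ne_T − 2.5e_T².
∂π/∂e_T = 105 − 4e_N − 5e_T = 0, so e_T = 21 − 0.8e_N.
Likewise for Novak: e_N = 13.875 − 0.5e_T.
Solving the two reaction functions simultaneously: (1 − (−0.8)(−0.5))e_T = 21 − 0.8·13.875, so 0.6e_T = 9.9 and e_T = 16.5.
Then e_N = 13.875 − 0.5·16.5 = 5.625.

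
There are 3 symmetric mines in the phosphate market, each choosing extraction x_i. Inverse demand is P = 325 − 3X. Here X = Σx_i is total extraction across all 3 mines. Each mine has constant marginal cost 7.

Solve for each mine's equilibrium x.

A representative mine's profit is π_i = x_i(325 − 3X) − 7x_i, with X = x_i + Σ_{j≠i} x_j.
First-order condition: 318 − 6x_i − 3Σ_{j≠i} x_j = 0.
In a symmetric equilibrium every mine chooses the same x, so Σ_{j≠i} x_j = 2x. The condition becomes 318 − 12x = 0, giving x = 318/12 = 26.5.

26.5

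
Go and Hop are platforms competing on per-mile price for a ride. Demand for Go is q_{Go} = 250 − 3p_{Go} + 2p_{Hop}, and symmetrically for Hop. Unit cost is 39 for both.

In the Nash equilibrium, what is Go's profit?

8347.6875

Go's profit: π = (p_{Go} − 39)(250 − 3p_{Go} + 2p_{Hop}).
∂π/∂p_{Go} = 367 − 6p_{Go} + 2p_{Hop} = 0 ⇒ p_{Go} = 367/6 + (1/3)p_{Hop}.
Setting p_{Go} = p_{Hop} in the reaction function: p_{Go} = 367/6 + (1/3)p_{Go}, so p_{Go} = (367/6) / (2/3) = 91.75.
q_{Go} = 250 − 3·91.75 + 2·91.75 = 158.25.
Profit = (91.75 − 39)·158.25 = 8347.6875.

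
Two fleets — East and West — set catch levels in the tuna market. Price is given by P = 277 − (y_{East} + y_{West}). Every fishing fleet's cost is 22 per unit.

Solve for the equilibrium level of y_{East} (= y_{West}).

85

Fishing fleet East's profit: π = y_{East}(277 − (y_{East} + y_{West})) − 22y_{East}.
∂π/∂y_{East} = 255 − 2y_{East} − y_{West} = 0, so y_{East} = 127.5 − 0.5y_{West}.
The game is symmetric, so in equilibrium y_{West} = y_{East}: the reaction function gives 1.5y_{East} = 127.5, hence y_{East} = 85.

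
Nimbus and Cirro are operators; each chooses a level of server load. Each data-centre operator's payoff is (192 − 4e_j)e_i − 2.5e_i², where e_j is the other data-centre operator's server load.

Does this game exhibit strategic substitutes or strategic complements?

Nimbus's payoff is (192 − 4e_C)e_N − 2.5e_N².
∂π/∂e_N = 192 − 4e_C − 5e_N = 0, so e_N = 38.4 − 0.8e_C.
The best-response slope de_N/de_C = −0.8 < 0: the reaction function is downward-sloping, so the choices are strategic substitutes.

strategic substitutes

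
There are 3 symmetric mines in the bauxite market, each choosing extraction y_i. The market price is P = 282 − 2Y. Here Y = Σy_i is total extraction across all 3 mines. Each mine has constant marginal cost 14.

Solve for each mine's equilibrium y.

A representative mine's profit is π_i = y_i(282 − 2Y) − 14y_i, with Y = y_i + Σ_{j≠i} y_j.
First-order condition: 268 − 4y_i − 2Σ_{j≠i} y_j = 0.
Imposing symmetry (y_j = y for all j) turns Σ_{j≠i} y_j into 2y, so 268 = 8y and y = 33.5.

33.5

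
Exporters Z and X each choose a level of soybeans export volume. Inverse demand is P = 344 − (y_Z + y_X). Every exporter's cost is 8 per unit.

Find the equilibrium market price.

120

Exporter Z's profit: π = y_Z(344 − (y_Z + y_X)) − 8y_Z.
∂π/∂y_Z = 336 − 2y_Z − y_X = 0, so y_Z = 168 − 0.5y_X.
By symmetry y_X = y_Z; substituting into the reaction function, 1.5y_Z = 168 and y_Z = 112.
Equilibrium price: P = 344 − 224 = 120.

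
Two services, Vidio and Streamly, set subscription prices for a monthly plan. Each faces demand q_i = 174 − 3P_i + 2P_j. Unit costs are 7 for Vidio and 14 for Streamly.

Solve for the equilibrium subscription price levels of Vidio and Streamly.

Vidio's profit: π = (P_{Vidio} − 7)(174 − 3P_{Vidio} + 2P_{Streamly}).
∂π/∂P_{Vidio} = 195 − 6P_{Vidio} + 2P_{Streamly} = 0 ⇒ P_{Vidio} = 32.5 + (1/3)P_{Streamly}.
Similarly P_{Streamly} = 36 + (1/3)P_{Vidio}.
Solving the two reaction functions simultaneously: (1 − (1/3)(1/3))P_{Vidio} = 32.5 + (1/3)·36, so (8/9)P_{Vidio} = 44.5 and P_{Vidio} = 50.0625.
Then P_{Streamly} = 36 + (1/3)·50.0625 = 52.6875.

50.0625, 52.6875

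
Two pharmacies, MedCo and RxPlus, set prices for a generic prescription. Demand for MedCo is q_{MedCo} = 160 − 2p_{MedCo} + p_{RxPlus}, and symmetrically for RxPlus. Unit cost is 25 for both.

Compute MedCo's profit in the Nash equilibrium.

MedCo's profit: π = (p_{MedCo} − 25)(160 − 2p_{MedCo} + p_{RxPlus}).
∂π/∂p_{MedCo} = 210 − 4p_{MedCo} + p_{RxPlus} = 0 ⇒ p_{MedCo} = 52.5 + 0.25p_{RxPlus}.
By symmetry p_{RxPlus} = p_{MedCo}; substituting into the reaction function, 0.75p_{MedCo} = 52.5 and p_{MedCo} = 70.
q_{MedCo} = 160 − 2·70 + 70 = 90.
Profit = (70 − 25)·90 = 4050.

4050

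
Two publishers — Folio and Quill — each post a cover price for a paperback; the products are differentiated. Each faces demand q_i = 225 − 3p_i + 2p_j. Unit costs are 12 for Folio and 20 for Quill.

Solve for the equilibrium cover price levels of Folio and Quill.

Folio's profit: π = (p_{Folio} − 12)(225 − 3p_{Folio} + 2p_{Quill}).
∂π/∂p_{Folio} = 261 − 6p_{Folio} + 2p_{Quill} = 0 ⇒ p_{Folio} = 43.5 + (1/3)p_{Quill}.
Similarly p_{Quill} = 47.5 + (1/3)p_{Folio}.
Plugging p_{Quill} into Folio's best response: p_{Folio} = 43.5 + (1/3)(47.5 + (1/3)p_{Folio}) ⇒ (8/9)p_{Folio} = 178/3, so p_{Folio} = 66.75.
Then p_{Quill} = 47.5 + (1/3)·66.75 = 69.75.

66.75, 69.75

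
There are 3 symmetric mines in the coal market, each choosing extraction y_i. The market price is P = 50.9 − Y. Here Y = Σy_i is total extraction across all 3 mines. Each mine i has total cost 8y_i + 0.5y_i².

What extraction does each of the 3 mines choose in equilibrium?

8.58

A representative mine's profit is π_i = y_i(50.9 − Y) − 8y_i − 0.5y_i², with Y = y_i + Σ_{j≠i} y_j.
First-order condition: 42.9 − 3y_i − Σ_{j≠i} y_j = 0.
Imposing symmetry (y_j = y for all j) turns Σ_{j≠i} y_j into 2y, so 42.9 = 5y and y = 8.58.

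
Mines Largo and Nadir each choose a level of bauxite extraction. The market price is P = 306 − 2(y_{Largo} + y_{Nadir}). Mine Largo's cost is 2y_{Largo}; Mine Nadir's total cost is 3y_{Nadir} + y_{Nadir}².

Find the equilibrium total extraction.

91.1

Mine Largo's profit: π = y_{Largo}(306 − 2(y_{Largo} + y_{Nadir})) − 2y_{Largo}.
∂π/∂y_{Largo} = 304 − 4y_{Largo} − 2y_{Nadir} = 0, so y_{Largo} = 76 − 0.5y_{Nadir}.
For Nadir: ∂π/∂y_{Nadir} = 303 − 6y_{Nadir} − 2y_{Largo} = 0 ⇒ y_{Nadir} = 50.5 − (1/3)y_{Largo}.
Plugging y_{Nadir} into Largo's best response: y_{Largo} = 76 − 0.5(50.5 − (1/3)y_{Largo}) ⇒ (5/6)y_{Largo} = 50.75, so y_{Largo} = 60.9.
Then y_{Nadir} = 50.5 − (1/3)·60.9 = 30.2.
Total extraction: 60.9 + 30.2 = 91.1.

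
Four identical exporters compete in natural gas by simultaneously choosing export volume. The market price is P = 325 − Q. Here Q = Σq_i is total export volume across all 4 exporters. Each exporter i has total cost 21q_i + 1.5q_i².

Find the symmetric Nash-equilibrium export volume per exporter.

A representative exporter's profit is π_i = q_i(325 − Q) − 21q_i − 1.5q_i², with Q = q_i + Σ_{j≠i} q_j.
First-order condition: 304 − 5q_i − Σ_{j≠i} q_j = 0.
With identical exporters, set every q_j = q: then 304 − 5q − 3q = 0, i.e. q = 304/8 = 38.

38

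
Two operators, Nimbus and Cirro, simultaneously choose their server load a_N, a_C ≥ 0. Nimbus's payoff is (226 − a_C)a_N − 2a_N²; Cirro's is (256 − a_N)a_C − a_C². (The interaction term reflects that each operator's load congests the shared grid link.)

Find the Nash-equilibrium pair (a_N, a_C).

Expanding Nimbus's payoff: 226a_N − a_Ca_N − 2a_N².
∂π/∂a_N = 226 − a_C − 4a_N = 0, so a_N = 56.5 − 0.25a_C.
Likewise for Cirro: a_C = 128 − 0.5a_N.
Plugging a_C into Nimbus's best response: a_N = 56.5 − 0.25(128 − 0.5a_N) ⇒ 0.875a_N = 24.5, so a_N = 28.
Then a_C = 128 − 0.5·28 = 114.

28, 114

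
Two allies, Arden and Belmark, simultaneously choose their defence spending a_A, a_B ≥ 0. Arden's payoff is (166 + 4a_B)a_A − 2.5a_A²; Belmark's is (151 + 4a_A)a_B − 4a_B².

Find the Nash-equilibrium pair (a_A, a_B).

Expanding Arden's payoff: 166a_A + 4a_Ba_A − 2.5a_A².
∂π/∂a_A = 166 + 4a_B − 5a_A = 0, so a_A = 33.2 + 0.8a_B.
Likewise for Belmark: a_B = 18.875 + 0.5a_A.
Plugging a_B into Arden's best response: a_A = 33.2 + 0.8(18.875 + 0.5a_A) ⇒ 0.6a_A = 48.3, so a_A = 80.5.
Then a_B = 18.875 + 0.5·80.5 = 59.125.

80.5, 59.125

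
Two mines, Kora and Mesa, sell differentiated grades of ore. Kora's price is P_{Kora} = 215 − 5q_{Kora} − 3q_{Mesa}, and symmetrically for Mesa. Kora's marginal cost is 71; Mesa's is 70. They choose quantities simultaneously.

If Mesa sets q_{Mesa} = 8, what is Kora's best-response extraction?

12

Mine Kora's profit: π = q_{Kora}(215 − 5q_{Kora} − 3q_{Mesa}) − 71q_{Kora}.
∂π/∂q_{Kora} = 144 − 10q_{Kora} − 3q_{Mesa} = 0 ⇒ q_{Kora} = 14.4 − 0.3q_{Mesa}.
At q_{Mesa} = 8: q_{Kora} = 14.4 − 0.3·8 = 12.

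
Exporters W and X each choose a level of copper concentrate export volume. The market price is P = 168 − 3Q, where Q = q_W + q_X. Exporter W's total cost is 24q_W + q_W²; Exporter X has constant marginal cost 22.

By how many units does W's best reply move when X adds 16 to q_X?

-6

Exporter W's profit: π = q_W(168 − 3(q_W + q_X)) − 24q_W − q_W².
∂π/∂q_W = 144 − 8q_W − 3q_X = 0, so q_W = 18 − 0.375q_X.
The reaction-function slope is −0.375, so a 16-unit rise in q_X moves q_W by −0.375 × 16 = −6. W's best response falls — the actions are strategic substitutes.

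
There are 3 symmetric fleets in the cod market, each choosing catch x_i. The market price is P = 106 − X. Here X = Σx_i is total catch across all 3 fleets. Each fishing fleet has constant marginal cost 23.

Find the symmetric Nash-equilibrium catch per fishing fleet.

A representative fishing fleet's profit is π_i = x_i(106 − X) − 23x_i, with X = x_i + Σ_{j≠i} x_j.
First-order condition: 83 − 2x_i − Σ_{j≠i} x_j = 0.
With identical fishing fleets, set every x_j = x: then 83 − 2x − 2x = 0, i.e. x = 83/4 = 20.75.

20.75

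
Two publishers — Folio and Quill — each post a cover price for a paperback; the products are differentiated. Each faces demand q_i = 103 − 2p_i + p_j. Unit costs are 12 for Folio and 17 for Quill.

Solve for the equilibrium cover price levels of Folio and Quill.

Folio's profit: π = (p_{Folio} − 12)(103 − 2p_{Folio} + p_{Quill}).
∂π/∂p_{Folio} = 127 − 4p_{Folio} + p_{Quill} = 0 ⇒ p_{Folio} = 31.75 + 0.25p_{Quill}.
Similarly p_{Quill} = 34.25 + 0.25p_{Folio}.
Plugging p_{Quill} into Folio's best response: p_{Folio} = 31.75 + 0.25(34.25 + 0.25p_{Folio}) ⇒ 0.9375p_{Folio} = 40.3125, so p_{Folio} = 43.
Then p_{Quill} = 34.25 + 0.25·43 = 45.

43, 45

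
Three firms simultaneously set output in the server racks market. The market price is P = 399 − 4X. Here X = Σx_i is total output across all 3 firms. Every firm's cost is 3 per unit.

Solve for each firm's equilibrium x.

24.75

A representative firm's profit is π_i = x_i(399 − 4X) − 3x_i, with X = x_i + Σ_{j≠i} x_j.
First-order condition: 396 − 8x_i − 4Σ_{j≠i} x_j = 0.
Imposing symmetry (x_j = x for all j) turns Σ_{j≠i} x_j into 2x, so 396 = 16x and x = 24.75.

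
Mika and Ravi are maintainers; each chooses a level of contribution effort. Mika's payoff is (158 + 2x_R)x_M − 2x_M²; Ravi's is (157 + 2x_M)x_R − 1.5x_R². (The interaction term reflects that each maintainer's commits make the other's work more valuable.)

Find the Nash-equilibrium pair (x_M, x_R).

98.5, 118

Expanding Mika's payoff: 158x_M + 2x_Rx_M − 2x_M².
∂π/∂x_M = 158 + 2x_R − 4x_M = 0, so x_M = 39.5 + 0.5x_R.
Likewise for Ravi: x_R = 157/3 + (2/3)x_M.
Plugging x_R into Mika's best response: x_M = 39.5 + 0.5(157/3 + (2/3)x_M) ⇒ (2/3)x_M = 197/3, so x_M = 98.5.
Then x_R = 157/3 + (2/3)·98.5 = 118.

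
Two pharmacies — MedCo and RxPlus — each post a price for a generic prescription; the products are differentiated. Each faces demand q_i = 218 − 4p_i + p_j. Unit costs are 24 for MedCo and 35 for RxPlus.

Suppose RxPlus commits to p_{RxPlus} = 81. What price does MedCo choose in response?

MedCo's profit: π = (p_{MedCo} − 24)(218 − 4p_{MedCo} + p_{RxPlus}).
∂π/∂p_{MedCo} = 314 − 8p_{MedCo} + p_{RxPlus} = 0 ⇒ p_{MedCo} = 39.25 + 0.125p_{RxPlus}.
At p_{RxPlus} = 81: p_{MedCo} = 39.25 + 0.125·81 = 49.375.

49.375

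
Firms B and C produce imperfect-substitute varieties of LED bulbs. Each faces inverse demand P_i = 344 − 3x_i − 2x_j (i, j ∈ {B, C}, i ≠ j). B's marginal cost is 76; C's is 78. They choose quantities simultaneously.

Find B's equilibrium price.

Firm B's profit: π = x_B(344 − 3x_B − 2x_C) − 76x_B.
∂π/∂x_B = 268 − 6x_B − 2x_C = 0 ⇒ x_B = 134/3 − (1/3)x_C.
Similarly x_C = 133/3 − (1/3)x_B.
Solving the two reaction functions simultaneously: (1 − (−1/3)(−1/3))x_B = 134/3 − (1/3)·(133/3), so (8/9)x_B = 269/9 and x_B = 33.625.
Then x_C = 133/3 − (1/3)·33.625 = 33.125.
P_B = 344 − 3·33.625 − 2·33.125 = 176.875.

176.875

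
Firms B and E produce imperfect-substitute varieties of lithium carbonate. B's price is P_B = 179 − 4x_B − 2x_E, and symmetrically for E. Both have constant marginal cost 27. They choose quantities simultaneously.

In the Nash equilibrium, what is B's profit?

Firm B's profit: π = x_B(179 − 4x_B − 2x_E) − 27x_B.
∂π/∂x_B = 152 − 8x_B − 2x_E = 0 ⇒ x_B = 19 − 0.25x_E.
Setting x_B = x_E in the reaction function: x_B = 19 − 0.25x_B, so x_B = 19 / 1.25 = 15.2.
P_B = 179 − 4·15.2 − 2·15.2 = 87.8.
Profit = (87.8 − 27)·15.2 = 924.16.

924.16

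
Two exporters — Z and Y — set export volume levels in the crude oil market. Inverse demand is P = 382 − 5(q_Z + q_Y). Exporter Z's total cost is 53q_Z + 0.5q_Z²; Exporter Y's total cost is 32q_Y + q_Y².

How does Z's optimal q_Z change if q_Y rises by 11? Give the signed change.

Exporter Z's profit: π = q_Z(382 − 5(q_Z + q_Y)) − 53q_Z − 0.5q_Z².
∂π/∂q_Z = 329 − 11q_Z − 5q_Y = 0, so q_Z = 329/11 − (5/11)q_Y.
The reaction-function slope is −5/11, so an 11-unit rise in q_Y moves q_Z by −5/11 × 11 = −5. Z's best response falls — the actions are strategic substitutes.

-5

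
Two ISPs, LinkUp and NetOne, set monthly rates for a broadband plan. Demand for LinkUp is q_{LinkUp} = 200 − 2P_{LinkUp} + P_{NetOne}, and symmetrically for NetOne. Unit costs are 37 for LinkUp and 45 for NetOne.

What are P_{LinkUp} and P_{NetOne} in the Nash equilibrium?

LinkUp's profit: π = (P_{LinkUp} − 37)(200 − 2P_{LinkUp} + P_{NetOne}).
∂π/∂P_{LinkUp} = 274 − 4P_{LinkUp} + P_{NetOne} = 0 ⇒ P_{LinkUp} = 68.5 + 0.25P_{NetOne}.
Similarly P_{NetOne} = 72.5 + 0.25P_{LinkUp}.
Substituting the second reaction function into the first: P_{LinkUp} = 68.5 + 0.25(72.5 + 0.25P_{LinkUp}), which gives 0.9375P_{LinkUp} = 86.625 ⇒ P_{LinkUp} = 92.4.
Then P_{NetOne} = 72.5 + 0.25·92.4 = 95.6.

92.4, 95.6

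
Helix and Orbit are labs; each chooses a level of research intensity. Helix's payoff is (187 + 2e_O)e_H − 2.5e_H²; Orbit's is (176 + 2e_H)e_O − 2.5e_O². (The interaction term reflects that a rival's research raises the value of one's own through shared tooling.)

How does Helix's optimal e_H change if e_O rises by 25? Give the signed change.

Expanding Helix's payoff: 187e_H + 2e_Oe_H − 2.5e_H².
∂π/∂e_H = 187 + 2e_O − 5e_H = 0, so e_H = 37.4 + 0.4e_O.
The reaction-function slope is 0.4, so a 25-unit rise in e_O moves e_H by 0.4 × 25 = 10. Helix's best response rises — the actions are strategic complements.

10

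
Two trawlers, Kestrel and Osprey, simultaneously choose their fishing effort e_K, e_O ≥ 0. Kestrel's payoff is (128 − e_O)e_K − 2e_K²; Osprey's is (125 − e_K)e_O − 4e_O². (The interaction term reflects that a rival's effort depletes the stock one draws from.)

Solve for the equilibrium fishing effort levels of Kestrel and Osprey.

Expanding Kestrel's payoff: 128e_K − e_Oe_K − 2e_K².
∂π/∂e_K = 128 − e_O − 4e_K = 0, so e_K = 32 − 0.25e_O.
Likewise for Osprey: e_O = 15.625 − 0.125e_K.
Substituting the second reaction function into the first: e_K = 32 − 0.25(15.625 − 0.125e_K), which gives (31/32)e_K = 899/32 ⇒ e_K = 29.
Then e_O = 15.625 − 0.125·29 = 12.

29, 12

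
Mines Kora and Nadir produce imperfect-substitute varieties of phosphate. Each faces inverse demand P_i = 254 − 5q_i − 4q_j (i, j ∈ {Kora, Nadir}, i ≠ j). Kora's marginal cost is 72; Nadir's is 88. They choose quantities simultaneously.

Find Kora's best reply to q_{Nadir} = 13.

Mine Kora's profit: π = q_{Kora}(254 − 5q_{Kora} − 4q_{Nadir}) − 72q_{Kora}.
∂π/∂q_{Kora} = 182 − 10q_{Kora} − 4q_{Nadir} = 0 ⇒ q_{Kora} = 18.2 − 0.4q_{Nadir}.
At q_{Nadir} = 13: q_{Kora} = 18.2 − 0.4·13 = 13.

13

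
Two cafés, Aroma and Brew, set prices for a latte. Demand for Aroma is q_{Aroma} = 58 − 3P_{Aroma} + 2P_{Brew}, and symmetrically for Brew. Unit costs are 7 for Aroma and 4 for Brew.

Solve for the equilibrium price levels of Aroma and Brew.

Aroma's profit: π = (P_{Aroma} − 7)(58 − 3P_{Aroma} + 2P_{Brew}).
∂π/∂P_{Aroma} = 79 − 6P_{Aroma} + 2P_{Brew} = 0 ⇒ P_{Aroma} = 79/6 + (1/3)P_{Brew}.
Similarly P_{Brew} = 35/3 + (1/3)P_{Aroma}.
Plugging P_{Brew} into Aroma's best response: P_{Aroma} = 79/6 + (1/3)(35/3 + (1/3)P_{Aroma}) ⇒ (8/9)P_{Aroma} = 307/18, so P_{Aroma} = 19.1875.
Then P_{Brew} = 35/3 + (1/3)·19.1875 = 18.0625.

19.1875, 18.0625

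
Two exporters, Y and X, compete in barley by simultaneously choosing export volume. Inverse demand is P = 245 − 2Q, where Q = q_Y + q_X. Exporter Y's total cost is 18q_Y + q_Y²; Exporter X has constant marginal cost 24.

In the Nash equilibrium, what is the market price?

111.2

Exporter Y's profit: π = q_Y(245 − 2(q_Y + q_X)) − 18q_Y − q_Y².
∂π/∂q_Y = 227 − 6q_Y − 2q_X = 0, so q_Y = 227/6 − (1/3)q_X.
For X: ∂π/∂q_X = 221 − 4q_X − 2q_Y = 0 ⇒ q_X = 55.25 − 0.5q_Y.
Substituting the second reaction function into the first: q_Y = 227/6 − (1/3)(55.25 − 0.5q_Y), which gives (5/6)q_Y = 233/12 ⇒ q_Y = 23.3.
Then q_X = 55.25 − 0.5·23.3 = 43.6.
Equilibrium price: P = 245 − 2·66.9 = 111.2.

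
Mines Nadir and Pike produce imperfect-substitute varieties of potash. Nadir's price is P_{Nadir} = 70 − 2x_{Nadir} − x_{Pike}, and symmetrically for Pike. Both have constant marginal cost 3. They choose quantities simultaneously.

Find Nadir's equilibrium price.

29.8

Mine Nadir's profit: π = x_{Nadir}(70 − 2x_{Nadir} − x_{Pike}) − 3x_{Nadir}.
∂π/∂x_{Nadir} = 67 − 4x_{Nadir} − x_{Pike} = 0 ⇒ x_{Nadir} = 16.75 − 0.25x_{Pike}.
Setting x_{Nadir} = x_{Pike} in the reaction function: x_{Nadir} = 16.75 − 0.25x_{Nadir}, so x_{Nadir} = 16.75 / 1.25 = 13.4.
P_{Nadir} = 70 − 2·13.4 − 13.4 = 29.8.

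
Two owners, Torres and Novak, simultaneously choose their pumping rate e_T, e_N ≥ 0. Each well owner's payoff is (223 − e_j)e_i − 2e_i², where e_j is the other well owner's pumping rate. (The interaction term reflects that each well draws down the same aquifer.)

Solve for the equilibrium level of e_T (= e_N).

Torres's payoff is (223 − e_N)e_T − 2e_T².
∂π/∂e_T = 223 − e_N − 4e_T = 0, so e_T = 55.75 − 0.25e_N.
By symmetry e_N = e_T; substituting into the reaction function, 1.25e_T = 55.75 and e_T = 44.6.

44.6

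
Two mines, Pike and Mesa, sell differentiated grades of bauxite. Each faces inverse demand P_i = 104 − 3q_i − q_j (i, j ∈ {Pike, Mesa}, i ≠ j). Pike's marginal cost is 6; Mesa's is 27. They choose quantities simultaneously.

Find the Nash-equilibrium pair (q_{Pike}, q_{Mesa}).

Mine Pike's profit: π = q_{Pike}(104 − 3q_{Pike} − q_{Mesa}) − 6q_{Pike}.
∂π/∂q_{Pike} = 98 − 6q_{Pike} − q_{Mesa} = 0 ⇒ q_{Pike} = 49/3 − (1/6)q_{Mesa}.
Similarly q_{Mesa} = 77/6 − (1/6)q_{Pike}.
Substituting the second reaction function into the first: q_{Pike} = 49/3 − (1/6)(77/6 − (1/6)q_{Pike}), which gives (35/36)q_{Pike} = 511/36 ⇒ q_{Pike} = 14.6.
Then q_{Mesa} = 77/6 − (1/6)·14.6 = 10.4.

14.6, 10.4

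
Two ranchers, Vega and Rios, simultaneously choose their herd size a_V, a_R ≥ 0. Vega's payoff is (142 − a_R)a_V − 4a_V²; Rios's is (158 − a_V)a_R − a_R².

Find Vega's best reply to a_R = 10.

Expanding Vega's payoff: 142a_V − a_Ra_V − 4a_V².
∂π/∂a_V = 142 − a_R − 8a_V = 0, so a_V = 17.75 − 0.125a_R.
At a_R = 10: a_V = 17.75 − 0.125·10 = 16.5.

16.5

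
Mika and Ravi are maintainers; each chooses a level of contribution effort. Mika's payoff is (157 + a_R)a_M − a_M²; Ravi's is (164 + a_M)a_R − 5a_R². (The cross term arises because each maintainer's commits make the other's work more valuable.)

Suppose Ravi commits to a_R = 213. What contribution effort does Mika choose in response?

185

Expanding Mika's payoff: 157a_M + a_Ra_M − a_M².
∂π/∂a_M = 157 + a_R − 2a_M = 0, so a_M = 78.5 + 0.5a_R.
At a_R = 213: a_M = 78.5 + 0.5·213 = 185.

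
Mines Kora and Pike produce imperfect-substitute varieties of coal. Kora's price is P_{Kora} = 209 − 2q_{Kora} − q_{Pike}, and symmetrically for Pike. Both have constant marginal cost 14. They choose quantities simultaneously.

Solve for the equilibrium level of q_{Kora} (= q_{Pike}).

39

Mine Kora's profit: π = q_{Kora}(209 − 2q_{Kora} − q_{Pike}) − 14q_{Kora}.
∂π/∂q_{Kora} = 195 − 4q_{Kora} − q_{Pike} = 0 ⇒ q_{Kora} = 48.75 − 0.25q_{Pike}.
The game is symmetric, so in equilibrium q_{Pike} = q_{Kora}: the reaction function gives 1.25q_{Kora} = 48.75, hence q_{Kora} = 39.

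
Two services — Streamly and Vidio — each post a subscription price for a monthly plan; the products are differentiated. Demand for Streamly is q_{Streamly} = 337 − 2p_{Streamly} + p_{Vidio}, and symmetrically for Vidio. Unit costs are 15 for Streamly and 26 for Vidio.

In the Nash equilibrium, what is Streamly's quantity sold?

Streamly's profit: π = (p_{Streamly} − 15)(337 − 2p_{Streamly} + p_{Vidio}).
∂π/∂p_{Streamly} = 367 − 4p_{Streamly} + p_{Vidio} = 0 ⇒ p_{Streamly} = 91.75 + 0.25p_{Vidio}.
Similarly p_{Vidio} = 97.25 + 0.25p_{Streamly}.
Solving the two reaction functions simultaneously: (1 − (0.25)(0.25))p_{Streamly} = 91.75 + 0.25·97.25, so 0.9375p_{Streamly} = 116.0625 and p_{Streamly} = 123.8.
Then p_{Vidio} = 97.25 + 0.25·123.8 = 128.2.
q_{Streamly} = 337 − 2·123.8 + 128.2 = 217.6.

217.6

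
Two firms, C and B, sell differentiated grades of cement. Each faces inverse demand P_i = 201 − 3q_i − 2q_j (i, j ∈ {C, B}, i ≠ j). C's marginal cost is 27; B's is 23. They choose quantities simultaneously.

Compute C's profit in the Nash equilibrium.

1386.75

Firm C's profit: π = q_C(201 − 3q_C − 2q_B) − 27q_C.
∂π/∂q_C = 174 − 6q_C − 2q_B = 0 ⇒ q_C = 29 − (1/3)q_B.
Similarly q_B = 89/3 − (1/3)q_C.
Substituting the second reaction function into the first: q_C = 29 − (1/3)(89/3 − (1/3)q_C), which gives (8/9)q_C = 172/9 ⇒ q_C = 21.5.
Then q_B = 89/3 − (1/3)·21.5 = 22.5.
P_C = 201 − 3·21.5 − 2·22.5 = 91.5.
Profit = (91.5 − 27)·21.5 = 1386.75.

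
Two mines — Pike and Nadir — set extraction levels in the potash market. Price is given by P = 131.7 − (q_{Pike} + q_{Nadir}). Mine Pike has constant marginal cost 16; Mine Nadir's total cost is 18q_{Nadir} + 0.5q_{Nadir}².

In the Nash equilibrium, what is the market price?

Mine Pike's profit: π = q_{Pike}(131.7 − (q_{Pike} + q_{Nadir})) − 16q_{Pike}.
∂π/∂q_{Pike} = 115.7 − 2q_{Pike} − q_{Nadir} = 0, so q_{Pike} = 57.85 − 0.5q_{Nadir}.
For Nadir: ∂π/∂q_{Nadir} = 113.7 − 3q_{Nadir} − q_{Pike} = 0 ⇒ q_{Nadir} = 37.9 − (1/3)q_{Pike}.
Substituting the second reaction function into the first: q_{Pike} = 57.85 − 0.5(37.9 − (1/3)q_{Pike}), which gives (5/6)q_{Pike} = 38.9 ⇒ q_{Pike} = 46.68.
Then q_{Nadir} = 37.9 − (1/3)·46.68 = 22.34.
Equilibrium price: P = 131.7 − 69.02 = 62.68.

62.68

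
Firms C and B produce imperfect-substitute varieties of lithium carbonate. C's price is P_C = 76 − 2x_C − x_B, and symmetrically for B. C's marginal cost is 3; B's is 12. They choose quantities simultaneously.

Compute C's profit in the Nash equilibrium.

Firm C's profit: π = x_C(76 − 2x_C − x_B) − 3x_C.
∂π/∂x_C = 73 − 4x_C − x_B = 0 ⇒ x_C = 18.25 − 0.25x_B.
Similarly x_B = 16 − 0.25x_C.
Substituting the second reaction function into the first: x_C = 18.25 − 0.25(16 − 0.25x_C), which gives 0.9375x_C = 14.25 ⇒ x_C = 15.2.
Then x_B = 16 − 0.25·15.2 = 12.2.
P_C = 76 − 2·15.2 − 12.2 = 33.4.
Profit = (33.4 − 3)·15.2 = 462.08.

462.08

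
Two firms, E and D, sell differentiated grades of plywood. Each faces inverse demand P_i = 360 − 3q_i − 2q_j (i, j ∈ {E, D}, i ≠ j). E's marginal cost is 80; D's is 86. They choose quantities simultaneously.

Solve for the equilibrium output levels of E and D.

Firm E's profit: π = q_E(360 − 3q_E − 2q_D) − 80q_E.
∂π/∂q_E = 280 − 6q_E − 2q_D = 0 ⇒ q_E = 140/3 − (1/3)q_D.
Similarly q_D = 137/3 − (1/3)q_E.
Plugging q_D into E's best response: q_E = 140/3 − (1/3)(137/3 − (1/3)q_E) ⇒ (8/9)q_E = 283/9, so q_E = 35.375.
Then q_D = 137/3 − (1/3)·35.375 = 33.875.

35.375, 33.875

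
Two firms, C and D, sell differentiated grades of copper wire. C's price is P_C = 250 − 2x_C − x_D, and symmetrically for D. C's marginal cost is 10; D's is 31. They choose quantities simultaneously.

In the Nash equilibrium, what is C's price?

Firm C's profit: π = x_C(250 − 2x_C − x_D) − 10x_C.
∂π/∂x_C = 240 − 4x_C − x_D = 0 ⇒ x_C = 60 − 0.25x_D.
Similarly x_D = 54.75 − 0.25x_C.
Plugging x_D into C's best response: x_C = 60 − 0.25(54.75 − 0.25x_C) ⇒ 0.9375x_C = 46.3125, so x_C = 49.4.
Then x_D = 54.75 − 0.25·49.4 = 42.4.
P_C = 250 − 2·49.4 − 42.4 = 108.8.

108.8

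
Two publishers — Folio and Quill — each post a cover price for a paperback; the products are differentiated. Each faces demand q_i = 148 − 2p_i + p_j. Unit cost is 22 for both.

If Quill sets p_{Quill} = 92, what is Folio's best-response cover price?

Folio's profit: π = (p_{Folio} − 22)(148 − 2p_{Folio} + p_{Quill}).
∂π/∂p_{Folio} = 192 − 4p_{Folio} + p_{Quill} = 0 ⇒ p_{Folio} = 48 + 0.25p_{Quill}.
At p_{Quill} = 92: p_{Folio} = 48 + 0.25·92 = 71.

71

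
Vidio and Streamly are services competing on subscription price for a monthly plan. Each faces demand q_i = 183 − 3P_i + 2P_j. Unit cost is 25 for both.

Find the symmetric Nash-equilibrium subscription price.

64.5

Vidio's profit: π = (P_{Vidio} − 25)(183 − 3P_{Vidio} + 2P_{Streamly}).
∂π/∂P_{Vidio} = 258 − 6P_{Vidio} + 2P_{Streamly} = 0 ⇒ P_{Vidio} = 43 + (1/3)P_{Streamly}.
By symmetry P_{Streamly} = P_{Vidio}; substituting into the reaction function, (2/3)P_{Vidio} = 43 and P_{Vidio} = 64.5.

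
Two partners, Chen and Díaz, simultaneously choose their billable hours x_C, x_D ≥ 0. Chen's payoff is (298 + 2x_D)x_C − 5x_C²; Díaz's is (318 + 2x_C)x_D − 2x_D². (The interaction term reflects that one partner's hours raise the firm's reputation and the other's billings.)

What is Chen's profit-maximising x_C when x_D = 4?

Expanding Chen's payoff: 298x_C + 2x_Dx_C − 5x_C².
∂π/∂x_C = 298 + 2x_D − 10x_C = 0, so x_C = 29.8 + 0.2x_D.
At x_D = 4: x_C = 29.8 + 0.2·4 = 30.6.

30.6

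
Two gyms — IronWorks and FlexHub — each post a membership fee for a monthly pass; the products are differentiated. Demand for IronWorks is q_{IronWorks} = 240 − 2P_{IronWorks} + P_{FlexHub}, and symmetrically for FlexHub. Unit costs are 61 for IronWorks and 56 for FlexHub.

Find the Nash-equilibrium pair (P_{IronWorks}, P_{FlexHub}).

120, 118

IronWorks's profit: π = (P_{IronWorks} − 61)(240 − 2P_{IronWorks} + P_{FlexHub}).
∂π/∂P_{IronWorks} = 362 − 4P_{IronWorks} + P_{FlexHub} = 0 ⇒ P_{IronWorks} = 90.5 + 0.25P_{FlexHub}.
Similarly P_{FlexHub} = 88 + 0.25P_{IronWorks}.
Plugging P_{FlexHub} into IronWorks's best response: P_{IronWorks} = 90.5 + 0.25(88 + 0.25P_{IronWorks}) ⇒ 0.9375P_{IronWorks} = 112.5, so P_{IronWorks} = 120.
Then P_{FlexHub} = 88 + 0.25·120 = 118.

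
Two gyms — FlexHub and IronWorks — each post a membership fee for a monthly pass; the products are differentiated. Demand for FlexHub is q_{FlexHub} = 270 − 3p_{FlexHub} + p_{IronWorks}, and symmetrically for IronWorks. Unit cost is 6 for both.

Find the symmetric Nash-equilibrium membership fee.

57.6

FlexHub's profit: π = (p_{FlexHub} − 6)(270 − 3p_{FlexHub} + p_{IronWorks}).
∂π/∂p_{FlexHub} = 288 − 6p_{FlexHub} + p_{IronWorks} = 0 ⇒ p_{FlexHub} = 48 + (1/6)p_{IronWorks}.
Setting p_{FlexHub} = p_{IronWorks} in the reaction function: p_{FlexHub} = 48 + (1/6)p_{FlexHub}, so p_{FlexHub} = 48 / (5/6) = 57.6.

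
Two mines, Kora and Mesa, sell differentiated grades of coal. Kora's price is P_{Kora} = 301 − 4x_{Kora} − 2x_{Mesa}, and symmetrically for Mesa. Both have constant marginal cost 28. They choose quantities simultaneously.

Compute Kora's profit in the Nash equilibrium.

2981.16

Mine Kora's profit: π = x_{Kora}(301 − 4x_{Kora} − 2x_{Mesa}) − 28x_{Kora}.
∂π/∂x_{Kora} = 273 − 8x_{Kora} − 2x_{Mesa} = 0 ⇒ x_{Kora} = 34.125 − 0.25x_{Mesa}.
Setting x_{Kora} = x_{Mesa} in the reaction function: x_{Kora} = 34.125 − 0.25x_{Kora}, so x_{Kora} = 34.125 / 1.25 = 27.3.
P_{Kora} = 301 − 4·27.3 − 2·27.3 = 137.2.
Profit = (137.2 − 28)·27.3 = 2981.16.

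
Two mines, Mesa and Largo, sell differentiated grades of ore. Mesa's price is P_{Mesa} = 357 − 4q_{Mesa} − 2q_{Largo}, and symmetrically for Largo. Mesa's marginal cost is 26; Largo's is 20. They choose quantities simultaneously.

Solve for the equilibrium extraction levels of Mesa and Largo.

32.9, 33.9

Mine Mesa's profit: π = q_{Mesa}(357 − 4q_{Mesa} − 2q_{Largo}) − 26q_{Mesa}.
∂π/∂q_{Mesa} = 331 − 8q_{Mesa} − 2q_{Largo} = 0 ⇒ q_{Mesa} = 41.375 − 0.25q_{Largo}.
Similarly q_{Largo} = 42.125 − 0.25q_{Mesa}.
Plugging q_{Largo} into Mesa's best response: q_{Mesa} = 41.375 − 0.25(42.125 − 0.25q_{Mesa}) ⇒ 0.9375q_{Mesa} = 987/32, so q_{Mesa} = 32.9.
Then q_{Largo} = 42.125 − 0.25·32.9 = 33.9.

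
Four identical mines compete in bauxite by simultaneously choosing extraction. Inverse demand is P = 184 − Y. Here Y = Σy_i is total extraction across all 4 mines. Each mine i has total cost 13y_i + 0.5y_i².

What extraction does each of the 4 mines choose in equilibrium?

28.5

A representative mine's profit is π_i = y_i(184 − Y) − 13y_i − 0.5y_i², with Y = y_i + Σ_{j≠i} y_j.
First-order condition: 171 − 3y_i − Σ_{j≠i} y_j = 0.
Imposing symmetry (y_j = y for all j) turns Σ_{j≠i} y_j into 3y, so 171 = 6y and y = 28.5.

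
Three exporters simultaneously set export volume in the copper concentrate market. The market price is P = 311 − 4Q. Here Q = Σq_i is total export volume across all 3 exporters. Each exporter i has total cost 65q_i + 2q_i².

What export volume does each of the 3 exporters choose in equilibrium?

12.3

A representative exporter's profit is π_i = q_i(311 − 4Q) − 65q_i − 2q_i², with Q = q_i + Σ_{j≠i} q_j.
First-order condition: 246 − 12q_i − 4Σ_{j≠i} q_j = 0.
In a symmetric equilibrium every exporter chooses the same q, so Σ_{j≠i} q_j = 2q. The condition becomes 246 − 20q = 0, giving q = 246/20 = 12.3.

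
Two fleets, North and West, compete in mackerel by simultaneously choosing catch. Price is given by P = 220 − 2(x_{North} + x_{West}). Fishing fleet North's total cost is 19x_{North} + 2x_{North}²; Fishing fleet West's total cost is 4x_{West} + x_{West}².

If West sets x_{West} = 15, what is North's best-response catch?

Fishing fleet North's profit: π = x_{North}(220 − 2(x_{North} + x_{West})) − 19x_{North} − 2x_{North}².
∂π/∂x_{North} = 201 − 8x_{North} − 2x_{West} = 0, so x_{North} = 25.125 − 0.25x_{West}.
At x_{West} = 15: x_{North} = 25.125 − 0.25·15 = 21.375.

21.375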